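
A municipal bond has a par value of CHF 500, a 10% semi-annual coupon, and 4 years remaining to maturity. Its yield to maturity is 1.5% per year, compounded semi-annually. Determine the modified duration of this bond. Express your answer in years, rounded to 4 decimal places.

Periodic yield y = 0.0075. First find Macaulay duration:
  t   CF        PV=CF/(1+0.0075)^t    t·PV
  1        25.00        24.8139        24.8139
  2        25.00        24.6292        49.2584
  3        25.00        24.4458        73.3375
  4        25.00        24.2639        97.0554
  5        25.00        24.0832       120.4162
  6        25.00        23.9040       143.4237
  7        25.00        23.7260       166.0820
  8       525.00       494.5371     3,956.2967
  Σ                    664.4030     4,630.6837
P = 664.4030; Macaulay duration = 4,630.6837 / 664.4030 = 6.96969 half-year periods = 3.48485 years.
Modified duration = D_Mac / (1 + y) = 3.48485 / 1.0075 = 3.45890 years.

3.4589 years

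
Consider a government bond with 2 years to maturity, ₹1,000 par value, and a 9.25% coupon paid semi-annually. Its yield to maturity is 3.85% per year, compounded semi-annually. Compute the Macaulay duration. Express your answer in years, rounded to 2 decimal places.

1.88 years

Periodic yield y = 0.01925. Discount each cash flow and weight by its period:
  t   CF        PV=CF/(1+0.01925)^t    t·PV
  1        46.25        45.3765        45.3765
  2        46.25        44.5195        89.0390
  3        46.25        43.6787       131.0361
  4     1,046.25       969.4214     3,877.6855
  Σ                  1,102.9961     4,143.1371
Price P = Σ PV = 1,102.9961.
Macaulay duration = Σ(t·PV) / P = 4,143.1371 / 1,102.9961 = 3.75626 half-year periods.
In years: 3.75626 / 2 = 1.87813 years.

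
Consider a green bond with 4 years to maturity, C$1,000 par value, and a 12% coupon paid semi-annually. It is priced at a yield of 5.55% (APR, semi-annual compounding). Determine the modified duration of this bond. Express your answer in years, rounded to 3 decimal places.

Periodic yield y = 0.02775. First find Macaulay duration:
  t   CF        PV=CF/(1+0.02775)^t    t·PV
  1        60.00        58.3800        58.3800
  2        60.00        56.8037       113.6073
  3        60.00        55.2699       165.8097
  4        60.00        53.7776       215.1103
  5        60.00        52.3256       261.6278
  6        60.00        50.9127       305.4763
  7        60.00        49.5380       346.7663
  8     1,060.00       851.5418     6,812.3346
  Σ                  1,228.5493     8,279.1123
P = 1,228.5493; Macaulay duration = 8,279.1123 / 1,228.5493 = 6.73893 half-year periods = 3.36947 years.
Modified duration = D_Mac / (1 + y) = 3.36947 / 1.02775 = 3.27849 years.

3.278 years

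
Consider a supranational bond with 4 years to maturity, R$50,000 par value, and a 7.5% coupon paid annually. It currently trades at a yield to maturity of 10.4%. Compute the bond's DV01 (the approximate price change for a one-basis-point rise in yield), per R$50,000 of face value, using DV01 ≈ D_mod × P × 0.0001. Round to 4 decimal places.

R$14.7321

Periodic yield y = 0.104.
  t   CF        PV=CF/(1+0.104)^t    t·PV
  1     3,750.00     3,396.7391     3,396.7391
  2     3,750.00     3,076.7565     6,153.5129
  3     3,750.00     2,786.9171     8,360.7512
  4    53,750.00    36,182.8003   144,731.2011
  Σ                 45,443.2130   162,642.2044
P = 45,443.2130; D_Mac = 3.57902 yrs; D_mod = 3.24187 yrs.
DV01 ≈ 3.24187 × 45,443.2130 × 0.0001 = 14.732084.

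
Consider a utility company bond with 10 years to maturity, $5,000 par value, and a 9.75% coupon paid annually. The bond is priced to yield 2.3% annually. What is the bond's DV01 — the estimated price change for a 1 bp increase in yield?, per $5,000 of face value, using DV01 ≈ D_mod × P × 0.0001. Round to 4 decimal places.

Periodic yield y = 0.023.
  t   CF        PV=CF/(1+0.023)^t    t·PV
  1       487.50       476.5396       476.5396
  2       487.50       465.8256       931.6512
  3       487.50       455.3525     1,366.0575
  4       487.50       445.1149     1,780.4594
  5       487.50       435.1074     2,175.5369
  6       487.50       425.3249     2,551.9495
  7       487.50       415.7624     2,910.3366
  8       487.50       406.4148     3,251.3187
  9       487.50       397.2775     3,575.4971
  10    5,487.50     4,371.3763    43,713.7633
  Σ                  8,294.0958    62,733.1097
P = 8,294.0958; D_Mac = 7.56359 yrs; D_mod = 7.39354 yrs.
DV01 ≈ 7.39354 × 8,294.0958 × 0.0001 = 6.132269.

$6.1323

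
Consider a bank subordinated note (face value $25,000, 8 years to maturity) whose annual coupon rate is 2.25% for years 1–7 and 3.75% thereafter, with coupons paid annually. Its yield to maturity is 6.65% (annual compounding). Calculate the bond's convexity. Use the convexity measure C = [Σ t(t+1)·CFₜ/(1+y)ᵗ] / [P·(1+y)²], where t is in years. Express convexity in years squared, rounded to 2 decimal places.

With y = 0.0665:
  t   CF        PV=CF/(1+0.0665)^t    t·PV        t(t+1)·PV
  1       562.50       527.4262       527.4262       1,054.8523
  2       562.50       494.5393       989.0786       2,967.2358
  3       562.50       463.7030     1,391.1091       5,564.4365
  4       562.50       434.7895     1,739.1582       8,695.7908
  5       562.50       407.6789     2,038.3945      12,230.3668
  6       562.50       382.2587     2,293.5521      16,054.8650
  7       562.50       358.4235     2,508.9647      20,071.7175
  8    25,937.50    15,496.7717   123,974.1738   1,115,767.5643
  Σ                 18,565.5909   135,461.8572   1,182,406.8291
P = 18,565.5909.
Convexity = Σ t(t+1)·PV / [P·(1+y)²] = 1,182,406.8291 / (18,565.5909 × 1.137422) = 55.99335.

55.99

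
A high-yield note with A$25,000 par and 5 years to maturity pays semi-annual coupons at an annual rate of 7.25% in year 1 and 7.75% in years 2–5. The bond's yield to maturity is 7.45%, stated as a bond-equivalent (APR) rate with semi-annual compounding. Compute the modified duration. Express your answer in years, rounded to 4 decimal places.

Periodic yield y = 0.03725. First find Macaulay duration:
  t   CF        PV=CF/(1+0.03725)^t    t·PV
  1       906.25       873.7045       873.7045
  2       906.25       842.3278     1,684.6556
  3       968.75       868.0833     2,604.2498
  4       968.75       836.9084     3,347.6337
  5       968.75       806.8531     4,034.2657
  6       968.75       777.8772     4,667.2633
  7       968.75       749.9419     5,249.5932
  8       968.75       723.0098     5,784.0782
  9       968.75       697.0449     6,273.4037
  10   25,968.75    18,014.2676   180,142.6762
  Σ                 25,190.0185   214,661.5240
P = 25,190.0185; Macaulay duration = 214,661.5240 / 25,190.0185 = 8.52169 half-year periods = 4.26084 years.
Modified duration = D_Mac / (1 + y) = 4.26084 / 1.03725 = 4.10783 years.

4.1078 years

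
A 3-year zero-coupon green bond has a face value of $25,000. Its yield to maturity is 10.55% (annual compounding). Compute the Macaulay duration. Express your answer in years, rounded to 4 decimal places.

3.0000 years

A zero-coupon bond has a single cash flow at maturity, so its Macaulay duration equals its maturity: 3 years.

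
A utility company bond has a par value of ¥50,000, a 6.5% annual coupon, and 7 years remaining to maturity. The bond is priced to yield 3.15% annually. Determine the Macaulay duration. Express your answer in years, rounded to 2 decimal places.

5.96 years

Periodic yield y = 0.0315. Discount each cash flow and weight by its year:
  t   CF        PV=CF/(1+0.0315)^t    t·PV
  1     3,250.00     3,150.7513     3,150.7513
  2     3,250.00     3,054.5335     6,109.0671
  3     3,250.00     2,961.2540     8,883.7621
  4     3,250.00     2,870.8231    11,483.2924
  5     3,250.00     2,783.1538    13,915.7688
  6     3,250.00     2,698.1617    16,188.9700
  7    53,250.00    42,858.3045   300,008.1314
  Σ                 60,376.9819   359,739.7430
Price P = Σ PV = 60,376.9819.
Macaulay duration = Σ(t·PV) / P = 359,739.7430 / 60,376.9819 = 5.95823 years.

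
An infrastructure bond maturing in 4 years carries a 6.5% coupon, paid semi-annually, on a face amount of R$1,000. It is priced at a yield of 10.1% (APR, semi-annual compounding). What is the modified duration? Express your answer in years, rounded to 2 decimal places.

3.38 years

Periodic yield y = 0.0505. First find Macaulay duration:
  t   CF        PV=CF/(1+0.0505)^t    t·PV
  1        32.50        30.9376        30.9376
  2        32.50        29.4504        58.9008
  3        32.50        28.0347        84.1040
  4        32.50        26.6870       106.7478
  5        32.50        25.4041       127.0203
  6        32.50        24.1828       145.0969
  7        32.50        23.0203       161.1421
  8     1,032.50       696.1801     5,569.4408
  Σ                    883.8969     6,283.3904
P = 883.8969; Macaulay duration = 6,283.3904 / 883.8969 = 7.10874 half-year periods = 3.55437 years.
Modified duration = D_Mac / (1 + y) = 3.55437 / 1.0505 = 3.38350 years.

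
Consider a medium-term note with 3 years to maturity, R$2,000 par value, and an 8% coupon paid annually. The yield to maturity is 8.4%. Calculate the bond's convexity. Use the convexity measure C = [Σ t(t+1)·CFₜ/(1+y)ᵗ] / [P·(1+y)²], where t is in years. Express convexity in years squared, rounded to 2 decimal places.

With y = 0.084:
  t   CF        PV=CF/(1+0.084)^t    t·PV        t(t+1)·PV
  1       160.00       147.6015       147.6015         295.2030
  2       160.00       136.1637       272.3274         816.9823
  3     2,160.00     1,695.7659     5,087.2978      20,349.1911
  Σ                  1,979.5311     5,507.2267      21,461.3764
P = 1,979.5311.
Convexity = Σ t(t+1)·PV / [P·(1+y)²] = 21,461.3764 / (1,979.5311 × 1.175056) = 9.22649.

9.23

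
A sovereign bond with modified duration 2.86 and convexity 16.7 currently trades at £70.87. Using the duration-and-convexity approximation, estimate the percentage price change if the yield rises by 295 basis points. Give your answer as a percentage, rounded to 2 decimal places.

Duration effect: -D_mod·Δy = -2.86 × (+0.0295) = -0.084370
Convexity effect: ½·C·(Δy)² = 0.5 × 16.7 × (0.0295)² = +0.0072665875
ΔP/P ≈ -0.084370 + 0.0072665875 = -0.0771034125
= -7.71034125%.

-7.71%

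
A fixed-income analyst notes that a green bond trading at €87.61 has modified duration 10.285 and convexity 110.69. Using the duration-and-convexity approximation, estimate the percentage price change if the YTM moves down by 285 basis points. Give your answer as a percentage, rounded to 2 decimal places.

Duration effect: -D_mod·Δy = -10.285 × (-0.0285) = +0.2931225
Convexity effect: ½·C·(Δy)² = 0.5 × 110.69 × (-0.0285)² = +0.04495397625
ΔP/P ≈ +0.2931225 + 0.04495397625 = +0.33807647625
= +33.807647625%.

+33.81%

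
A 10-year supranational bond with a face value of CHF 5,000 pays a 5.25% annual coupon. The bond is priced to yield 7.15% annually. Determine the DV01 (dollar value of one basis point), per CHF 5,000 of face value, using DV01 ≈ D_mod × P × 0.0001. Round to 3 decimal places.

CHF 3.182

Periodic yield y = 0.0715.
  t   CF        PV=CF/(1+0.0715)^t    t·PV
  1       262.50       244.9837       244.9837
  2       262.50       228.6362       457.2724
  3       262.50       213.3795       640.1386
  4       262.50       199.1410       796.5639
  5       262.50       185.8525       929.2626
  6       262.50       173.4508     1,040.7047
  7       262.50       161.8766     1,133.1362
  8       262.50       151.0748     1,208.5981
  9       262.50       140.9937     1,268.9434
  10    5,262.50     2,637.9731    26,379.7305
  Σ                  4,337.3618    34,099.3339
P = 4,337.3618; D_Mac = 7.86177 yrs; D_mod = 7.33716 yrs.
DV01 ≈ 7.33716 × 4,337.3618 × 0.0001 = 3.182392.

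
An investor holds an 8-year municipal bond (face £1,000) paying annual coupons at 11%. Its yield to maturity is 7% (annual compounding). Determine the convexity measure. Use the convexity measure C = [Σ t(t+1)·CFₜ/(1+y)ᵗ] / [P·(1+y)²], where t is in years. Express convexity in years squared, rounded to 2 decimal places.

With y = 0.07:
  t   CF        PV=CF/(1+0.07)^t    t·PV        t(t+1)·PV
  1       110.00       102.8037       102.8037         205.6075
  2       110.00        96.0783       192.1565         576.4696
  3       110.00        89.7928       269.3783       1,077.5132
  4       110.00        83.9185       335.6739       1,678.3695
  5       110.00        78.4285       392.1424       2,352.8544
  6       110.00        73.2976       439.7859       3,078.5011
  7       110.00        68.5025       479.5173       3,836.1384
  8     1,110.00       646.0301     5,168.2408      46,514.1676
  Σ                  1,238.8519     7,379.6989      59,319.6212
P = 1,238.8519.
Convexity = Σ t(t+1)·PV / [P·(1+y)²] = 59,319.6212 / (1,238.8519 × 1.144900) = 41.82264.

41.82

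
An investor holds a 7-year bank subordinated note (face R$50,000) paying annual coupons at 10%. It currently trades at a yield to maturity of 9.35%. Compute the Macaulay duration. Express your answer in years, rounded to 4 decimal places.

Periodic yield y = 0.0935. Discount each cash flow and weight by its year:
  t   CF        PV=CF/(1+0.0935)^t    t·PV
  1     5,000.00     4,572.4737     4,572.4737
  2     5,000.00     4,181.5032     8,363.0063
  3     5,000.00     3,823.9627    11,471.8880
  4     5,000.00     3,496.9937    13,987.9750
  5     5,000.00     3,197.9824    15,989.9119
  6     5,000.00     2,924.5381    17,547.2285
  7    55,000.00    29,419.2216   205,934.5513
  Σ                 51,616.6753   277,867.0347
Price P = Σ PV = 51,616.6753.
Macaulay duration = Σ(t·PV) / P = 277,867.0347 / 51,616.6753 = 5.38328 years.

5.3833 years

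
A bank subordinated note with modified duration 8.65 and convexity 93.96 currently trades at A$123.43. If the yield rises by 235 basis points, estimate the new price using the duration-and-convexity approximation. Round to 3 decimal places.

Duration effect: -D_mod·Δy = -8.65 × (+0.0235) = -0.203275
Convexity effect: ½·C·(Δy)² = 0.5 × 93.96 × (0.0235)² = +0.025944705
ΔP/P ≈ -0.203275 + 0.025944705 = -0.177330295
New price ≈ 123.43 × (1 - 0.177330295) = 101.54212168815.

A$101.542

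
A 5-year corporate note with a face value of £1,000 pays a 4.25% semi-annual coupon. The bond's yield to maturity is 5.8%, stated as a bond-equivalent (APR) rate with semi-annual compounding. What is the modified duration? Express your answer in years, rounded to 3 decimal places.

Periodic yield y = 0.029. First find Macaulay duration:
  t   CF        PV=CF/(1+0.029)^t    t·PV
  1        21.25        20.6511        20.6511
  2        21.25        20.0691        40.1382
  3        21.25        19.5035        58.5105
  4        21.25        18.9538        75.8154
  5        21.25        18.4197        92.0984
  6        21.25        17.9006       107.4034
  7        21.25        17.3961       121.7725
  8        21.25        16.9058       135.2465
  9        21.25        16.4294       147.8642
  10    1,021.25       767.3232     7,673.2319
  Σ                    933.5523     8,472.7321
P = 933.5523; Macaulay duration = 8,472.7321 / 933.5523 = 9.07580 half-year periods = 4.53790 years.
Modified duration = D_Mac / (1 + y) = 4.53790 / 1.029 = 4.41001 years.

4.410 years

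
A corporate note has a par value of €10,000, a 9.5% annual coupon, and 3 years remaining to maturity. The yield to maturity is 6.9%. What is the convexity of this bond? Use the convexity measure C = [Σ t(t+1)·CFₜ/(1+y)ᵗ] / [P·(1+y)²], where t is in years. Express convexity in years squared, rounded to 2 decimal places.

With y = 0.069:
  t   CF        PV=CF/(1+0.069)^t    t·PV        t(t+1)·PV
  1       950.00       888.6810       888.6810       1,777.3620
  2       950.00       831.3199     1,662.6399       4,987.9196
  3    10,950.00     8,963.5698    26,890.7093     107,562.8373
  Σ                 10,683.5707    29,442.0302     114,328.1189
P = 10,683.5707.
Convexity = Σ t(t+1)·PV / [P·(1+y)²] = 114,328.1189 / (10,683.5707 × 1.142761) = 9.36443.

9.36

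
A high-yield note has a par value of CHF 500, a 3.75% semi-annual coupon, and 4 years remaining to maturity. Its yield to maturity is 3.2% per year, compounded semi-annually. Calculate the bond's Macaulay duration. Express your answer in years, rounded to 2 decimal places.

3.75 years

Periodic yield y = 0.016. Discount each cash flow and weight by its period:
  t   CF        PV=CF/(1+0.016)^t    t·PV
  1        9.375         9.2274         9.2274
  2        9.375         9.0820        18.1641
  3        9.375         8.9390        26.8171
  4        9.375         8.7983        35.1930
  5        9.375         8.6597        43.2985
  6        9.375         8.5233        51.1399
  7        9.375         8.3891        58.7237
  8      509.375       448.6296     3,589.0371
  Σ                    510.2485     3,831.6008
Price P = Σ PV = 510.2485.
Macaulay duration = Σ(t·PV) / P = 3,831.6008 / 510.2485 = 7.50928 half-year periods.
In years: 7.50928 / 2 = 3.75464 years.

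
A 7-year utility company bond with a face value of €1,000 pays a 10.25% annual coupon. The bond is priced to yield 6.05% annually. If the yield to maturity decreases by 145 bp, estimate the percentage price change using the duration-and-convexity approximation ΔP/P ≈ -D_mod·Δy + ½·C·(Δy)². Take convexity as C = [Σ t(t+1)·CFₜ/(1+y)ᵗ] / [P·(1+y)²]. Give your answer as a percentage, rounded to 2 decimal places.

+7.90%

With y = 0.0605:
  t   CF        PV=CF/(1+0.0605)^t    t·PV        t(t+1)·PV
  1       102.50        96.6525        96.6525         193.3050
  2       102.50        91.1386       182.2773         546.8318
  3       102.50        85.9393       257.8179       1,031.2717
  4       102.50        81.0366       324.1464       1,620.7319
  5       102.50        76.4136       382.0679       2,292.4072
  6       102.50        72.0543       432.3257       3,026.2801
  7     1,102.50       730.8090     5,115.6630      40,925.3041
  Σ                  1,234.0439     6,790.9507      49,636.1317
P = 1,234.0439; D_Mac = 5.50301 yrs; D_mod = 5.18907 yrs; C = 35.76399.
Duration effect: -5.18907 × (-0.0145) = +0.075241
Convexity effect: 0.5 × 35.76399 × (-0.0145)² = +0.0037597
ΔP/P ≈ +0.075241 + 0.0037597 = +0.079001 = +7.9001%.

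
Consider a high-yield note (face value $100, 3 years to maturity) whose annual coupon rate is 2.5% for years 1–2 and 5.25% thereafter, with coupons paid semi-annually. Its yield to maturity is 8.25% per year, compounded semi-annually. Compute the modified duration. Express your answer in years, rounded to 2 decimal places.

2.78 years

Periodic yield y = 0.04125. First find Macaulay duration:
  t   CF        PV=CF/(1+0.04125)^t    t·PV
  1        1.250         1.2005         1.2005
  2        1.250         1.1529         2.3058
  3        1.250         1.1072         3.3217
  4        1.250         1.0634         4.2535
  5        2.625         2.1446        10.7232
  6      102.625        80.5236       483.1415
  Σ                     87.1923       504.9463
P = 87.1923; Macaulay duration = 504.9463 / 87.1923 = 5.79118 half-year periods = 2.89559 years.
Modified duration = D_Mac / (1 + y) = 2.89559 / 1.04125 = 2.78088 years.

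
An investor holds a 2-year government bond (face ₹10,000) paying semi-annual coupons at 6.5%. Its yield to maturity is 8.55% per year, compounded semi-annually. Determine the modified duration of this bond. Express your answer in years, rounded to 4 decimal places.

Periodic yield y = 0.04275. First find Macaulay duration:
  t   CF        PV=CF/(1+0.04275)^t    t·PV
  1       325.00       311.6759       311.6759
  2       325.00       298.8980       597.7959
  3       325.00       286.6439       859.9318
  4    10,325.00     8,733.1168    34,932.4670
  Σ                  9,630.3345    36,701.8706
P = 9,630.3345; Macaulay duration = 36,701.8706 / 9,630.3345 = 3.81107 half-year periods = 1.90553 years.
Modified duration = D_Mac / (1 + y) = 1.90553 / 1.04275 = 1.82741 years.

1.8274 years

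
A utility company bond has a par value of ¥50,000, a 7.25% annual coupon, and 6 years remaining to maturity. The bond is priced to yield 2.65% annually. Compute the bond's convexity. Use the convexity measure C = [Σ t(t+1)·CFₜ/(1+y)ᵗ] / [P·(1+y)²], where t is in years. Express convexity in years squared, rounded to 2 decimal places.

32.65

With y = 0.0265:
  t   CF        PV=CF/(1+0.0265)^t    t·PV        t(t+1)·PV
  1     3,625.00     3,531.4174     3,531.4174       7,062.8349
  2     3,625.00     3,440.2508     6,880.5016      20,641.5048
  3     3,625.00     3,351.4377    10,054.3131      40,217.2523
  4     3,625.00     3,264.9174    13,059.6695      65,298.3476
  5     3,625.00     3,180.6307    15,903.1533      95,418.9201
  6    53,625.00    45,836.7253   275,020.3518   1,925,142.4629
  Σ                 62,605.3793   324,449.4068   2,153,781.3226
P = 62,605.3793.
Convexity = Σ t(t+1)·PV / [P·(1+y)²] = 2,153,781.3226 / (62,605.3793 × 1.053702) = 32.64916.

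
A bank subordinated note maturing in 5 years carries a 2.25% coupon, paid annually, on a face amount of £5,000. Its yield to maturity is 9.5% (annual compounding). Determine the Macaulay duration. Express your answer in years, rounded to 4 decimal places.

Periodic yield y = 0.095. Discount each cash flow and weight by its year:
  t   CF        PV=CF/(1+0.095)^t    t·PV
  1       112.50       102.7397       102.7397
  2       112.50        93.8262       187.6525
  3       112.50        85.6861       257.0582
  4       112.50        78.2521       313.0084
  5     5,112.50     3,247.6014    16,238.0072
  Σ                  3,608.1056    17,098.4660
Price P = Σ PV = 3,608.1056.
Macaulay duration = Σ(t·PV) / P = 17,098.4660 / 3,608.1056 = 4.73890 years.

4.7389 years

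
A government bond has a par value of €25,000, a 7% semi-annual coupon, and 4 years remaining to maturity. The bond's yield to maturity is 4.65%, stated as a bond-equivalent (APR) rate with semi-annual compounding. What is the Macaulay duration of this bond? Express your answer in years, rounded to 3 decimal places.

Periodic yield y = 0.02325. Discount each cash flow and weight by its period:
  t   CF        PV=CF/(1+0.02325)^t    t·PV
  1       875.00       855.1185       855.1185
  2       875.00       835.6887     1,671.3775
  3       875.00       816.7004     2,450.1013
  4       875.00       798.1436     3,192.5744
  5       875.00       780.0084     3,900.0421
  6       875.00       762.2853     4,573.7117
  7       875.00       744.9648     5,214.7539
  8    25,875.00    21,529.1227   172,232.9812
  Σ                 27,122.0325   194,090.6606
Price P = Σ PV = 27,122.0325.
Macaulay duration = Σ(t·PV) / P = 194,090.6606 / 27,122.0325 = 7.15620 half-year periods.
In years: 7.15620 / 2 = 3.57810 years.

3.578 years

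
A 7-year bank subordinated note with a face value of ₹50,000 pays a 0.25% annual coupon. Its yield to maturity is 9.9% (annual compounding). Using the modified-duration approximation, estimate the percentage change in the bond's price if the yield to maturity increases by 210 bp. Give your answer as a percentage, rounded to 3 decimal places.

Periodic yield y = 0.099. Modified duration first:
  t   CF        PV=CF/(1+0.099)^t    t·PV
  1       125.00       113.7398       113.7398
  2       125.00       103.4939       206.9877
  3       125.00        94.1709       282.5128
  4       125.00        85.6878       342.7514
  5       125.00        77.9689       389.8446
  6       125.00        70.9453       425.6720
  7    50,125.00    25,886.3333   181,204.3331
  Σ                 26,432.3400   182,965.8415
P = 26,432.3400; D_Mac = 6.92204 yrs; D_mod = 6.92204/(1+0.099) = 6.29849 yrs.
ΔP/P ≈ -D_mod · Δy = -6.29849 × (+0.021) = -0.132268 = -13.2268%.

-13.227%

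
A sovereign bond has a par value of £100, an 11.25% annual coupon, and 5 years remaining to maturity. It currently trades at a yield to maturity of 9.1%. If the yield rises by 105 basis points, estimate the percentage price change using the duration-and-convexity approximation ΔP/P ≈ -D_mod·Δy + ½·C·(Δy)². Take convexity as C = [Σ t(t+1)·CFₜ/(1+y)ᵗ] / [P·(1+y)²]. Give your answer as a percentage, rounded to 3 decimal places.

With y = 0.091:
  t   CF        PV=CF/(1+0.091)^t    t·PV        t(t+1)·PV
  1        11.25        10.3116        10.3116          20.6233
  2        11.25         9.4515        18.9031          56.7093
  3        11.25         8.6632        25.9896         103.9584
  4        11.25         7.9406        31.7624         158.8121
  5       111.25        71.9741       359.8705       2,159.2231
  Σ                    108.3411       446.8373       2,499.3262
P = 108.3411; D_Mac = 4.12436 yrs; D_mod = 3.78034 yrs; C = 19.38118.
Duration effect: -3.78034 × (+0.0105) = -0.039694
Convexity effect: 0.5 × 19.38118 × (0.0105)² = +0.0010684
ΔP/P ≈ -0.039694 + 0.0010684 = -0.038625 = -3.8625%.

-3.863%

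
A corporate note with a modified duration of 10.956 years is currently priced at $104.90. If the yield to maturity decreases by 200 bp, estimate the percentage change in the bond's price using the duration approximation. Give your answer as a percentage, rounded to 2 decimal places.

Duration approximation: ΔP/P ≈ -D_mod · Δy = -10.956 × (-0.02) = +0.219120.
As a percentage: +21.9120%.

+21.91%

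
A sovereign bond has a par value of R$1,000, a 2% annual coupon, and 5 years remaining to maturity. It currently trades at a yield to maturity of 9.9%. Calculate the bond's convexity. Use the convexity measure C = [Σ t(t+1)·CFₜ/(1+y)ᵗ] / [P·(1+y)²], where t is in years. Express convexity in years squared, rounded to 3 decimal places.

23.282

With y = 0.099:
  t   CF        PV=CF/(1+0.099)^t    t·PV        t(t+1)·PV
  1        20.00        18.1984        18.1984          36.3967
  2        20.00        16.5590        33.1180          99.3541
  3        20.00        15.0674        45.2021         180.8082
  4        20.00        13.7101        54.8402         274.2011
  5     1,020.00       636.2264     3,181.1322      19,086.7930
  Σ                    699.7612     3,332.4909      19,677.5532
P = 699.7612.
Convexity = Σ t(t+1)·PV / [P·(1+y)²] = 19,677.5532 / (699.7612 × 1.207801) = 23.28230.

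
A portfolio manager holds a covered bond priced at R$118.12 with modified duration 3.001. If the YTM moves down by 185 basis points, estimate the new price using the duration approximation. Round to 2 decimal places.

R$124.68

Duration approximation: ΔP/P ≈ -D_mod · Δy = -3.001 × (-0.0185) = +0.0555185.
New price ≈ 118.12 × (1 + 0.0555185) = 124.67784522.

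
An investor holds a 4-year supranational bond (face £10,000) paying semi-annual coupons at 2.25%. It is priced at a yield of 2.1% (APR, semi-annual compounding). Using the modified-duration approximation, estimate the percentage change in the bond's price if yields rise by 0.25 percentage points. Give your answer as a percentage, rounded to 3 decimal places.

Periodic yield y = 0.0105. Modified duration first:
  t   CF        PV=CF/(1+0.0105)^t    t·PV
  1       112.50       111.3310       111.3310
  2       112.50       110.1742       220.3484
  3       112.50       109.0294       327.0882
  4       112.50       107.8965       431.5859
  5       112.50       106.7753       533.8767
  6       112.50       105.6658       633.9950
  7       112.50       104.5679       731.9752
  8    10,112.50     9,301.8213    74,414.5704
  Σ                 10,057.2614    77,404.7707
P = 10,057.2614; D_Mac = 7.69641 half-year periods = 3.84820 yrs; D_mod = 3.84820/(1+0.0105) = 3.80822 yrs.
ΔP/P ≈ -D_mod · Δy = -3.80822 × (+0.0025) = -0.009521 = -0.9521%.

-0.952%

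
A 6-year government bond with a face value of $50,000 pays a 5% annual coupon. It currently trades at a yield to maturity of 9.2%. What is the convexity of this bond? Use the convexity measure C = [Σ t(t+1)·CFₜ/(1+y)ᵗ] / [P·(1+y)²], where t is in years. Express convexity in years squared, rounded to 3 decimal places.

29.388

With y = 0.092:
  t   CF        PV=CF/(1+0.092)^t    t·PV        t(t+1)·PV
  1     2,500.00     2,289.3773     2,289.3773       4,578.7546
  2     2,500.00     2,096.4993     4,192.9987      12,578.9961
  3     2,500.00     1,919.8712     5,759.6136      23,038.4544
  4     2,500.00     1,758.1238     7,032.4952      35,162.4762
  5     2,500.00     1,610.0035     8,050.0174      48,300.1046
  6    52,500.00    30,961.6055   185,769.6332   1,300,387.4324
  Σ                 40,635.4807   213,094.1355   1,424,046.2182
P = 40,635.4807.
Convexity = Σ t(t+1)·PV / [P·(1+y)²] = 1,424,046.2182 / (40,635.4807 × 1.192464) = 29.38823.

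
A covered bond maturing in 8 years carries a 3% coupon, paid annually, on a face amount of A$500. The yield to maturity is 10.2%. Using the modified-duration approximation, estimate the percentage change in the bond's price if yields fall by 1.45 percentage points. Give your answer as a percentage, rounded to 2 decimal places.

+9.17%

Periodic yield y = 0.102. Modified duration first:
  t   CF        PV=CF/(1+0.102)^t    t·PV
  1        15.00        13.6116        13.6116
  2        15.00        12.3517        24.7035
  3        15.00        11.2085        33.6254
  4        15.00        10.1710        40.6841
  5        15.00         9.2296        46.1480
  6        15.00         8.3753        50.2520
  7        15.00         7.6001        53.2008
  8       515.00       236.7852     1,894.2812
  Σ                    309.3331     2,156.5067
P = 309.3331; D_Mac = 6.97147 yrs; D_mod = 6.97147/(1+0.102) = 6.32620 yrs.
ΔP/P ≈ -D_mod · Δy = -6.32620 × (-0.0145) = +0.091730 = +9.1730%.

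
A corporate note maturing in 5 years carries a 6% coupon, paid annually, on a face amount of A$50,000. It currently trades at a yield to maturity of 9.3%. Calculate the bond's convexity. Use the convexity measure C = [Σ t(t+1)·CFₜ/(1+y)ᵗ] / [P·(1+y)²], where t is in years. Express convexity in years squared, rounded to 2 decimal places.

With y = 0.093:
  t   CF        PV=CF/(1+0.093)^t    t·PV        t(t+1)·PV
  1     3,000.00     2,744.7392     2,744.7392       5,489.4785
  2     3,000.00     2,511.1978     5,022.3957      15,067.1871
  3     3,000.00     2,297.5278     6,892.5833      27,570.3332
  4     3,000.00     2,102.0382     8,408.1529      42,040.7643
  5    53,000.00    33,976.2200   169,881.0999   1,019,286.5994
  Σ                 43,631.7231   192,948.9710   1,109,454.3625
P = 43,631.7231.
Convexity = Σ t(t+1)·PV / [P·(1+y)²] = 1,109,454.3625 / (43,631.7231 × 1.194649) = 21.28466.

21.28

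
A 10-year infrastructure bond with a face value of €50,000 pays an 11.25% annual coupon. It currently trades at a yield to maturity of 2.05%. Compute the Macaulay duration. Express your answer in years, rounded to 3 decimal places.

7.421 years

Periodic yield y = 0.0205. Discount each cash flow and weight by its year:
  t   CF        PV=CF/(1+0.0205)^t    t·PV
  1     5,625.00     5,512.0039     5,512.0039
  2     5,625.00     5,401.2777    10,802.5555
  3     5,625.00     5,292.7758    15,878.3275
  4     5,625.00     5,186.4535    20,745.8141
  5     5,625.00     5,082.2671    25,411.3353
  6     5,625.00     4,980.1735    29,881.0410
  7     5,625.00     4,880.1308    34,160.9157
  8     5,625.00     4,782.0978    38,256.7825
  9     5,625.00     4,686.0341    42,174.3070
  10   55,625.00    45,408.7904   454,087.9042
  Σ                 91,212.0047   676,910.9864
Price P = Σ PV = 91,212.0047.
Macaulay duration = Σ(t·PV) / P = 676,910.9864 / 91,212.0047 = 7.42129 years.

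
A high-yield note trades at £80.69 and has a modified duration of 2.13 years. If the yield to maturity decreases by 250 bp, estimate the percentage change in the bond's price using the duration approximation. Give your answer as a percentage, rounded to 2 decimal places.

+5.33%

Duration approximation: ΔP/P ≈ -D_mod · Δy = -2.13 × (-0.025) = +0.053250.
As a percentage: +5.3250%.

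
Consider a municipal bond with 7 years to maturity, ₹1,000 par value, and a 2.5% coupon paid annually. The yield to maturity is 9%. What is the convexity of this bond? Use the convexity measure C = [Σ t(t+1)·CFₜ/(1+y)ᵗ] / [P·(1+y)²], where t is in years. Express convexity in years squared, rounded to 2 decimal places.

With y = 0.09:
  t   CF        PV=CF/(1+0.09)^t    t·PV        t(t+1)·PV
  1        25.00        22.9358        22.9358          45.8716
  2        25.00        21.0420        42.0840         126.2520
  3        25.00        19.3046        57.9138         231.6550
  4        25.00        17.7106        70.8425         354.2126
  5        25.00        16.2483        81.2414         487.4485
  6        25.00        14.9067        89.4401         626.0807
  7     1,025.00       560.7101     3,924.9707      31,399.7657
  Σ                    672.8581     4,289.4283      33,271.2861
P = 672.8581.
Convexity = Σ t(t+1)·PV / [P·(1+y)²] = 33,271.2861 / (672.8581 × 1.188100) = 41.61914.

41.62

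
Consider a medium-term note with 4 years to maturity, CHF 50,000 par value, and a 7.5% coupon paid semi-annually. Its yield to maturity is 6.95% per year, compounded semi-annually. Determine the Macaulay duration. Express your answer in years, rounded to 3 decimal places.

3.534 years

Periodic yield y = 0.03475. Discount each cash flow and weight by its period:
  t   CF        PV=CF/(1+0.03475)^t    t·PV
  1     1,875.00     1,812.0319     1,812.0319
  2     1,875.00     1,751.1784     3,502.3569
  3     1,875.00     1,692.3686     5,077.1059
  4     1,875.00     1,635.5338     6,542.1353
  5     1,875.00     1,580.6077     7,903.0386
  6     1,875.00     1,527.5262     9,165.1571
  7     1,875.00     1,476.2273    10,333.5910
  8    51,875.00    39,470.6819   315,765.4550
  Σ                 50,946.1558   360,100.8716
Price P = Σ PV = 50,946.1558.
Macaulay duration = Σ(t·PV) / P = 360,100.8716 / 50,946.1558 = 7.06826 half-year periods.
In years: 7.06826 / 2 = 3.53413 years.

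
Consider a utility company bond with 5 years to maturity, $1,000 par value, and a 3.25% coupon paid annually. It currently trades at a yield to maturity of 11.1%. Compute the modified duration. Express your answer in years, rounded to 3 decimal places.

4.165 years

Periodic yield y = 0.111. First find Macaulay duration:
  t   CF        PV=CF/(1+0.111)^t    t·PV
  1        32.50        29.2529        29.2529
  2        32.50        26.3303        52.6605
  3        32.50        23.6996        71.0988
  4        32.50        21.3318        85.3271
  5     1,032.50       609.9859     3,049.9293
  Σ                    710.6004     3,288.2687
P = 710.6004; Macaulay duration = 3,288.2687 / 710.6004 = 4.62745 years.
Modified duration = D_Mac / (1 + y) = 4.62745 / 1.111 = 4.16512 years.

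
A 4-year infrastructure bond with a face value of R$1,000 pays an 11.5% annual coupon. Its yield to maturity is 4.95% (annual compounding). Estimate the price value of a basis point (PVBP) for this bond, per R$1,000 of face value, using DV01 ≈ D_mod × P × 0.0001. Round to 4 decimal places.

Periodic yield y = 0.0495.
  t   CF        PV=CF/(1+0.0495)^t    t·PV
  1       115.00       109.5760       109.5760
  2       115.00       104.4078       208.8156
  3       115.00        99.4834       298.4501
  4     1,115.00       919.0626     3,676.2504
  Σ                  1,232.5298     4,293.0921
P = 1,232.5298; D_Mac = 3.48315 yrs; D_mod = 3.31887 yrs.
DV01 ≈ 3.31887 × 1,232.5298 × 0.0001 = 0.409061.

R$0.4091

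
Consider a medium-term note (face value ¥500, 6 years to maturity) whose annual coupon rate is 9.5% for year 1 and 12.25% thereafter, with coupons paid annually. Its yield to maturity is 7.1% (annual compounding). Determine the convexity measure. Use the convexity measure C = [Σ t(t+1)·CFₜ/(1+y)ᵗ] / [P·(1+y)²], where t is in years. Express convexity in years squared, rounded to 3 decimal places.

With y = 0.071:
  t   CF        PV=CF/(1+0.071)^t    t·PV        t(t+1)·PV
  1        47.50        44.3511        44.3511          88.7021
  2        61.25        53.3983       106.7965         320.3896
  3        61.25        49.8583       149.5750         598.2999
  4        61.25        46.5531       186.2122         931.0611
  5        61.25        43.4669       217.3345       1,304.0072
  6       561.25       371.8943     2,231.3658      15,619.5609
  Σ                    609.5219     2,935.6352      18,862.0209
P = 609.5219.
Convexity = Σ t(t+1)·PV / [P·(1+y)²] = 18,862.0209 / (609.5219 × 1.147041) = 26.97863.

26.979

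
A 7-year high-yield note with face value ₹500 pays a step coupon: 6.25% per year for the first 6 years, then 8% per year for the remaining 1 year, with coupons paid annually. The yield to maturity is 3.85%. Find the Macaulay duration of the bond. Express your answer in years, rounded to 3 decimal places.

Periodic yield y = 0.0385. Discount each cash flow and weight by its year:
  t   CF        PV=CF/(1+0.0385)^t    t·PV
  1        31.25        30.0915        30.0915
  2        31.25        28.9759        57.9518
  3        31.25        27.9017        83.7051
  4        31.25        26.8673       107.4692
  5        31.25        25.8713       129.3563
  6        31.25        24.9121       149.4728
  7       540.00       414.5226     2,901.6585
  Σ                    579.1424     3,459.7051
Price P = Σ PV = 579.1424.
Macaulay duration = Σ(t·PV) / P = 3,459.7051 / 579.1424 = 5.97384 years.

5.974 years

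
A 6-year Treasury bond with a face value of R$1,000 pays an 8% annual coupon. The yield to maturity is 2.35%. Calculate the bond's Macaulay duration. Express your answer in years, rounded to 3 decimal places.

5.134 years

Periodic yield y = 0.0235. Discount each cash flow and weight by its year:
  t   CF        PV=CF/(1+0.0235)^t    t·PV
  1        80.00        78.1632        78.1632
  2        80.00        76.3685       152.7370
  3        80.00        74.6151       223.8452
  4        80.00        72.9019       291.6074
  5        80.00        71.2280       356.1400
  6     1,080.00       939.4998     5,636.9986
  Σ                  1,312.7763     6,739.4913
Price P = Σ PV = 1,312.7763.
Macaulay duration = Σ(t·PV) / P = 6,739.4913 / 1,312.7763 = 5.13377 years.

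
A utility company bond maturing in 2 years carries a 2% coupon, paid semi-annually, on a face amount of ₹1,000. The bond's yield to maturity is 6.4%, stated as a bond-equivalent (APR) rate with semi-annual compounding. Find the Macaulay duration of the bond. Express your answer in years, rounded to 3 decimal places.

1.969 years

Periodic yield y = 0.032. Discount each cash flow and weight by its period:
  t   CF        PV=CF/(1+0.032)^t    t·PV
  1        10.00         9.6899         9.6899
  2        10.00         9.3895        18.7789
  3        10.00         9.0983        27.2949
  4     1,010.00       890.4357     3,561.7430
  Σ                    918.6134     3,617.5068
Price P = Σ PV = 918.6134.
Macaulay duration = Σ(t·PV) / P = 3,617.5068 / 918.6134 = 3.93801 half-year periods.
In years: 3.93801 / 2 = 1.96900 years.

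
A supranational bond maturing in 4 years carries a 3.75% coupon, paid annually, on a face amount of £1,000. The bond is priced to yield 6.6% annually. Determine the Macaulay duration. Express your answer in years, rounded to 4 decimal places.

3.7757 years

Periodic yield y = 0.066. Discount each cash flow and weight by its year:
  t   CF        PV=CF/(1+0.066)^t    t·PV
  1        37.50        35.1782        35.1782
  2        37.50        33.0002        66.0004
  3        37.50        30.9571        92.8712
  4     1,037.50       803.4508     3,213.8032
  Σ                    902.5863     3,407.8530
Price P = Σ PV = 902.5863.
Macaulay duration = Σ(t·PV) / P = 3,407.8530 / 902.5863 = 3.77565 years.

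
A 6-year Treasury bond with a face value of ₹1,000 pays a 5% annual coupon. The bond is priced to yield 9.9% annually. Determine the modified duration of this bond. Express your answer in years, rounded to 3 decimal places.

4.758 years

Periodic yield y = 0.099. First find Macaulay duration:
  t   CF        PV=CF/(1+0.099)^t    t·PV
  1        50.00        45.4959        45.4959
  2        50.00        41.3975        82.7951
  3        50.00        37.6684       113.0051
  4        50.00        34.2751       137.1006
  5        50.00        31.1876       155.9379
  6     1,050.00       595.9408     3,575.6450
  Σ                    785.9654     4,109.9796
P = 785.9654; Macaulay duration = 4,109.9796 / 785.9654 = 5.22921 years.
Modified duration = D_Mac / (1 + y) = 5.22921 / 1.099 = 4.75815 years.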